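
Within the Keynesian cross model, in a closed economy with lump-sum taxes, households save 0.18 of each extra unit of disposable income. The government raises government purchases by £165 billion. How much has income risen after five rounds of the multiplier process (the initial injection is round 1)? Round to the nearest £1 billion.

MPC = 1 − MPS = 1 − 0.18 = 0.82.
Round 1 adds ΔG = £165 billion; each later round is MPC = 0.82 times the previous.
After 5 rounds: 165 + 135.3 + 110.946 + 90.97572 + 74.6000904 = ΔG·(1 − c^5)/(1 − c) = 165 × (1 − 0.3707398432)/0.18 ≈ £577 billion.

£577 billion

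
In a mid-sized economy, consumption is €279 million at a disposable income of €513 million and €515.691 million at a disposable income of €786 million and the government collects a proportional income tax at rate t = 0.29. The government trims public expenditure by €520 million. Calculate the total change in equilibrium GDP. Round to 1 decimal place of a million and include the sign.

−€1,352.7 million

MPC = ΔC/ΔYd = (515.691 − 279)/(786 − 513) = 236.691/273 = 0.867.
Government-spending multiplier = 1/(1 − c(1−t)) = 1/(1 − 0.867×0.71) = 1/0.38443 ≈ 2.601.
ΔY = k × ΔG = (−€520 million) / 0.38443 ≈ −€1,352.7 million.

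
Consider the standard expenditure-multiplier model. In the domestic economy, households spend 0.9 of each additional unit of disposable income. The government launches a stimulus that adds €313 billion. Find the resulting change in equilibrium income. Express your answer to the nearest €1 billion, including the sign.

+€3,130 billion

Expenditure multiplier = 1/(1 − MPC) = 1/(1 − 0.9) = 1/0.1 = 10.
ΔY = k × ΔG = (+€313 billion) / 0.1 = +€3,130 billion.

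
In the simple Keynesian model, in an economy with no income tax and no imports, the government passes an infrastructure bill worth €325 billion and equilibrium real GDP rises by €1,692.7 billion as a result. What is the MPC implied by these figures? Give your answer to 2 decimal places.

Implied spending multiplier k = ΔY/ΔG = 1,692.7/325 ≈ 5.2083.
Since k = 1/(1 − MPC), MPC = 1 − 1/k = 1 − ΔG/ΔY = 1 − 325/1,692.7 ≈ 0.81.

0.81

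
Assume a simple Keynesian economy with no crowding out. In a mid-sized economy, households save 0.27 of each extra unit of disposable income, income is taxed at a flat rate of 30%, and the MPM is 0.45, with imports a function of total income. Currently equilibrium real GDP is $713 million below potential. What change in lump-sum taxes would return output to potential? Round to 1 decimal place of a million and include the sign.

MPC = 1 − MPS = 1 − 0.27 = 0.73.
Spending multiplier = 1/(1 − c(1−t) + m) = 1/(1 − 0.73×0.7 + 0.45) = 1/0.939 ≈ 1.065.
Tax multiplier = −c·k = −0.73/0.939 ≈ −0.777. Need ΔY = +$713 million, so ΔT = ΔY/(−c·k) = −(+$713 million) × 0.939 / 0.73 ≈ −$917.1 million.
The government should cut lump-sum taxes by $917.1 million.

−$917.1 million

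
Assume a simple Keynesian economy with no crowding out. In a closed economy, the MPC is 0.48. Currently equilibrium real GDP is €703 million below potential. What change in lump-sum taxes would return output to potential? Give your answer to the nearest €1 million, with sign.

Spending multiplier = 1/(1 − MPC) = 1/(1 − 0.48) = 1/0.52 ≈ 1.923.
Tax multiplier = −c·k = −0.48/0.52 ≈ −0.923. Need ΔY = +€703 million, so ΔT = ΔY/(−c·k) = −(+€703 million) × 0.52 / 0.48 ≈ −€762 million.
The government should cut lump-sum taxes by €762 million.

−€762 million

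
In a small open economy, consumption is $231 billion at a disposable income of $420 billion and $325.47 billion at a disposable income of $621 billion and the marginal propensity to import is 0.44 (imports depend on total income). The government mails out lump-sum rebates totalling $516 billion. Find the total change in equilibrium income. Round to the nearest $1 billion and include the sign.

MPC = ΔC/ΔYd = (325.47 − 231)/(621 − 420) = 94.47/201 = 0.47.
A lump-sum tax change of −$516 billion shifts disposable income by +$516 billion; first-round consumption changes by −c × ΔT = −0.47 × (−$516 billion) = +$242.52 billion.
Expenditure multiplier = 1/(1 − c + m) = 1/(1 − 0.47 + 0.44) = 1/0.97 ≈ 1.031.
The tax multiplier is −c × k ≈ −0.485, so ΔY = k × (−c·ΔT) = (+$242.52 billion) / 0.97 ≈ +$250 billion.

+$250 billion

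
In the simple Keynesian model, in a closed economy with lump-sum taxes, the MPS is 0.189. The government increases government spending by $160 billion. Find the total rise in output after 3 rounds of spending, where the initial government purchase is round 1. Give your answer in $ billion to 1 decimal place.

MPC = 1 − MPS = 1 − 0.189 = 0.811.
Round 1 adds ΔG = $160 billion; each later round is MPC = 0.811 times the previous.
After 3 rounds: 160 + 129.76 + 105.23536 = ΔG·(1 − c^3)/(1 − c) = 160 × (1 − 0.533411731)/0.189 ≈ $395 billion.

$395.0 billion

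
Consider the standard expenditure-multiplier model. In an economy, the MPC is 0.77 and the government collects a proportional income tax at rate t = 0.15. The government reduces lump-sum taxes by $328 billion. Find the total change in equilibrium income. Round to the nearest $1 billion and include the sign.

+$731 billion

A lump-sum tax change of −$328 billion shifts disposable income by +$328 billion; first-round consumption changes by −c × ΔT = −0.77 × (−$328 billion) = +$252.56 billion.
Expenditure multiplier = 1/(1 − c(1−t)) = 1/(1 − 0.77×0.85) = 1/0.3455 ≈ 2.894.
The tax multiplier is −c × k ≈ −2.229, so ΔY = k × (−c·ΔT) = (+$252.56 billion) / 0.3455 ≈ +$731 billion.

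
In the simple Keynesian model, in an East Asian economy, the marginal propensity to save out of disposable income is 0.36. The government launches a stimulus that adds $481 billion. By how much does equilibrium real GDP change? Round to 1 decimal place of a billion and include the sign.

MPC = 1 − MPS = 1 − 0.36 = 0.64.
Expenditure multiplier = 1/(1 − MPC) = 1/(1 − 0.64) = 1/0.36 ≈ 2.778.
ΔY = k × ΔG = (+$481 billion) / 0.36 ≈ +$1,336.1 billion.

+$1,336.1 billion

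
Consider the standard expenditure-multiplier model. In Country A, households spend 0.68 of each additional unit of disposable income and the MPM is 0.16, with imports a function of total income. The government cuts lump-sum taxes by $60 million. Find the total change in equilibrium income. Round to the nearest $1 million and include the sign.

A lump-sum tax change of −$60 million shifts disposable income by +$60 million; first-round consumption changes by −c × ΔT = −0.68 × (−$60 million) = +$40.8 million.
Expenditure multiplier = 1/(1 − c + m) = 1/(1 − 0.68 + 0.16) = 1/0.48 ≈ 2.083.
The tax multiplier is −c × k ≈ −1.417, so ΔY = k × (−c·ΔT) = (+$40.8 million) / 0.48 = +$85 million.

+$85 million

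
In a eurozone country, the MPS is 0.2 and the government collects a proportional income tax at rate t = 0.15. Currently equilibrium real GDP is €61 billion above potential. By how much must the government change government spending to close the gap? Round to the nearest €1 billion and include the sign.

MPC = 1 − MPS = 1 − 0.2 = 0.8.
Spending multiplier = 1/(1 − c(1−t)) = 1/(1 − 0.8×0.85) = 1/0.32 = 3.125.
Need ΔY = −€61 billion, so ΔG = ΔY/k = (−€61 billion) × 0.32 ≈ −€20 billion.
The government should cut government spending by €20 billion.

−€20 billion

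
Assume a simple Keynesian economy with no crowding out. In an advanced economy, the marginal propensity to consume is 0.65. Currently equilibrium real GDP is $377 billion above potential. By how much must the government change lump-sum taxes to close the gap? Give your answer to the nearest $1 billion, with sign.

+$203 billion

Spending multiplier = 1/(1 − MPC) = 1/(1 − 0.65) = 1/0.35 ≈ 2.857.
Tax multiplier = −c·k = −0.65/0.35 ≈ −1.857. Need ΔY = −$377 billion, so ΔT = ΔY/(−c·k) = −(−$377 billion) × 0.35 / 0.65 = +$203 billion.
The government should raise lump-sum taxes by $203 billion.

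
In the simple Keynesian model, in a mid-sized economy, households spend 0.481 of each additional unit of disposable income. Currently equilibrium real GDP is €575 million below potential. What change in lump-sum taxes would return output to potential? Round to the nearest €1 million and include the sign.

−€620 million

Spending multiplier = 1/(1 − MPC) = 1/(1 − 0.481) = 1/0.519 ≈ 1.927.
Tax multiplier = −c·k = −0.481/0.519 ≈ −0.927. Need ΔY = +€575 million, so ΔT = ΔY/(−c·k) = −(+€575 million) × 0.519 / 0.481 ≈ −€620 million.
The government should cut lump-sum taxes by €620 million.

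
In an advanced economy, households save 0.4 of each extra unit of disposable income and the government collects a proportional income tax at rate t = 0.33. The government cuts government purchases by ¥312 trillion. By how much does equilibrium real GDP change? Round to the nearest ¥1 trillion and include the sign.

MPC = 1 − MPS = 1 − 0.4 = 0.6.
Expenditure multiplier = 1/(1 − c(1−t)) = 1/(1 − 0.6×0.67) = 1/0.598 ≈ 1.672.
ΔY = k × ΔG = (−¥312 trillion) / 0.598 ≈ −¥522 trillion.

−¥522 trillion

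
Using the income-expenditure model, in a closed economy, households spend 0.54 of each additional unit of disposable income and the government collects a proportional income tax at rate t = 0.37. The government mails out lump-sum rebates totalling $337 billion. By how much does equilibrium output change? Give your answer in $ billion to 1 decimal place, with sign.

+$275.8 billion

A lump-sum tax change of −$337 billion shifts disposable income by +$337 billion; first-round consumption changes by −c × ΔT = −0.54 × (−$337 billion) = +$181.98 billion.
Expenditure multiplier = 1/(1 − c(1−t)) = 1/(1 − 0.54×0.63) = 1/0.6598 ≈ 1.516.
The tax multiplier is −c × k ≈ −0.818, so ΔY = k × (−c·ΔT) = (+$181.98 billion) / 0.6598 ≈ +$275.8 billion.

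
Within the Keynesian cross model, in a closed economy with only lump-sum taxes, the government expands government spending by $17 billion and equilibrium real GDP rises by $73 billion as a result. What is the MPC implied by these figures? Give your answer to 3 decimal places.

Implied spending multiplier k = ΔY/ΔG = 73/17 ≈ 4.2941.
Since k = 1/(1 − MPC), MPC = 1 − 1/k = 1 − ΔG/ΔY = 1 − 17/73 ≈ 0.767.

0.767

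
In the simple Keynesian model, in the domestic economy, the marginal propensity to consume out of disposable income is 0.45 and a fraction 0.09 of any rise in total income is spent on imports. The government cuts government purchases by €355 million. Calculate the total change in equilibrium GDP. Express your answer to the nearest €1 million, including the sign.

Expenditure multiplier = 1/(1 − c + m) = 1/(1 − 0.45 + 0.09) = 1/0.64 ≈ 1.563.
ΔY = k × ΔG = (−€355 million) / 0.64 ≈ −€555 million.

−€555 million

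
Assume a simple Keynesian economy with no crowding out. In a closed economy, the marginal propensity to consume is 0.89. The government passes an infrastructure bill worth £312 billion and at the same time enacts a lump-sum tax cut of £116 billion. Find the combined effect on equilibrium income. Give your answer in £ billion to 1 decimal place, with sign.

Expenditure multiplier = 1/(1 − MPC) = 1/(1 − 0.89) = 1/0.11 ≈ 9.091.
ΔG contributes k·ΔG = (+£312 billion) / 0.11 ≈ +£2,836.4 billion.
ΔT of −£116 billion changes first-round spending by −c·ΔT = +£103.24 billion, contributing k·(−c·ΔT) = (+£103.24 billion) / 0.11 ≈ +£938.5 billion.
Net ΔY = k(ΔG − c·ΔT) = (+£415.24 billion) / 0.11 ≈ +£3,774.9 billion.

+£3,774.9 billion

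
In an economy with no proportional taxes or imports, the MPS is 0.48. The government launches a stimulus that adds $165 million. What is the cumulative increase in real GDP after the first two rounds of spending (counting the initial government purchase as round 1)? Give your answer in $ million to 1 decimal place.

$250.8 million

MPC = 1 − MPS = 1 − 0.48 = 0.52.
Round 1 adds ΔG = $165 million; each later round is MPC = 0.52 times the previous.
After 2 rounds: 165 + 85.8 = ΔG·(1 − c^2)/(1 − c) = 165 × (1 − 0.2704)/0.48 = $250.8 million.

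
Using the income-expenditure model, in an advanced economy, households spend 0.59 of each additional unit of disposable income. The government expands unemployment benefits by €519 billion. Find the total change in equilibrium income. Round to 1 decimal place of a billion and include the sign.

+€746.9 billion

The transfer change shifts disposable income by +€519 billion, so first-round consumption changes by c·ΔTR = 0.59 × (+€519 billion) = +€306.21 billion.
Expenditure multiplier = 1/(1 − MPC) = 1/(1 − 0.59) = 1/0.41 ≈ 2.439.
The transfer multiplier is c × k ≈ 1.439, so ΔY = k × (c·ΔTR) = (+€306.21 billion) / 0.41 ≈ +€746.9 billion.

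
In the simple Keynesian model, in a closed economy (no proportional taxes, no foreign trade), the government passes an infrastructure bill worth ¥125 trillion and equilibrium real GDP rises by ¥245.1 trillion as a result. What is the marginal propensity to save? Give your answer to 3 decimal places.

0.510

Implied spending multiplier k = ΔY/ΔG = 245.1/125 = 1.9608.
Since k = 1/(1 − MPC), MPC = 1 − 1/k = 1 − ΔG/ΔY = 1 − 125/245.1 ≈ 0.490.
MPS = 1 − MPC = 0.510.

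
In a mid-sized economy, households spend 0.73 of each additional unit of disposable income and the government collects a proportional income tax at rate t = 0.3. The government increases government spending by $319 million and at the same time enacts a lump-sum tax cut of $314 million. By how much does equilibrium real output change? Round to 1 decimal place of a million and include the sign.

Expenditure multiplier = 1/(1 − c(1−t)) = 1/(1 − 0.73×0.7) = 1/0.489 ≈ 2.045.
ΔG contributes k·ΔG = (+$319 million) / 0.489 ≈ +$652.4 million.
ΔT of −$314 million changes first-round spending by −c·ΔT = +$229.22 million, contributing k·(−c·ΔT) = (+$229.22 million) / 0.489 ≈ +$468.8 million.
Net ΔY = k(ΔG − c·ΔT) = (+$548.22 million) / 0.489 ≈ +$1,121.1 million.

+$1,121.1 million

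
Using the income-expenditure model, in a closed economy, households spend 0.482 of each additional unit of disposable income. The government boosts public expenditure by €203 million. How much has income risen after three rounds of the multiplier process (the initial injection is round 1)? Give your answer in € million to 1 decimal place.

€348.0 million

Round 1 adds ΔG = €203 million; each later round is MPC = 0.482 times the previous.
After 3 rounds: 203 + 97.846 + 47.161772 = ΔG·(1 − c^3)/(1 − c) = 203 × (1 − 0.111980168)/0.518 ≈ €348 million.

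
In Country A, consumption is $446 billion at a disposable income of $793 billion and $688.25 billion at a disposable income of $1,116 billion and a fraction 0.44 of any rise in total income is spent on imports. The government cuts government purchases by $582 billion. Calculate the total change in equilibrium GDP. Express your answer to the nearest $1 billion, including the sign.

−$843 billion

MPC = ΔC/ΔYd = (688.25 − 446)/(1,116 − 793) = 242.25/323 = 0.75.
Spending multiplier = 1/(1 − c + m) = 1/(1 − 0.75 + 0.44) = 1/0.69 ≈ 1.449.
ΔY = k × ΔG = (−$582 billion) / 0.69 ≈ −$843 billion.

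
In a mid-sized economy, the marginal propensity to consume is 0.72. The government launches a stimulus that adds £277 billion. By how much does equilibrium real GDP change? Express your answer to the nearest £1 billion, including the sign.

+£989 billion

Expenditure multiplier = 1/(1 − MPC) = 1/(1 − 0.72) = 1/0.28 ≈ 3.571.
ΔY = k × ΔG = (+£277 billion) / 0.28 ≈ +£989 billion.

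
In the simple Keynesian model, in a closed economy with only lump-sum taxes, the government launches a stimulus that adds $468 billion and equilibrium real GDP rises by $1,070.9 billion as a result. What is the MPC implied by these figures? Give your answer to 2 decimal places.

Implied spending multiplier k = ΔY/ΔG = 1,070.9/468 ≈ 2.2882.
Since k = 1/(1 − MPC), MPC = 1 − 1/k = 1 − ΔG/ΔY = 1 − 468/1,070.9 ≈ 0.56.

0.56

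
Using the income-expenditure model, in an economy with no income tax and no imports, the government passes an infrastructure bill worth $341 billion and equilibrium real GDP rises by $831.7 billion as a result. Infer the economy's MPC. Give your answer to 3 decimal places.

0.590

Implied spending multiplier k = ΔY/ΔG = 831.7/341 ≈ 2.439.
Since k = 1/(1 − MPC), MPC = 1 − 1/k = 1 − ΔG/ΔY = 1 − 341/831.7 ≈ 0.590.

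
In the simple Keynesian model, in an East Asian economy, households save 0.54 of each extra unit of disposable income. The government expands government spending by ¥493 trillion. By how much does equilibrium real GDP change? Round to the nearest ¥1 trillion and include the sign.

+¥913 trillion

MPC = 1 − MPS = 1 − 0.54 = 0.46.
Spending multiplier = 1/(1 − MPC) = 1/(1 − 0.46) = 1/0.54 ≈ 1.852.
ΔY = k × ΔG = (+¥493 trillion) / 0.54 ≈ +¥913 trillion.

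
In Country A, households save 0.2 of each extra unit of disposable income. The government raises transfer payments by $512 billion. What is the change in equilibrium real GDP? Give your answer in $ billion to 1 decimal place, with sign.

MPC = 1 − MPS = 1 − 0.2 = 0.8.
The transfer change shifts disposable income by +$512 billion, so first-round consumption changes by c·ΔTR = 0.8 × (+$512 billion) = +$409.6 billion.
Expenditure multiplier = 1/(1 − MPC) = 1/(1 − 0.8) = 1/0.2 = 5.
The transfer multiplier is c × k = 4, so ΔY = k × (c·ΔTR) = (+$409.6 billion) / 0.2 = +$2,048 billion.

+$2,048.0 billion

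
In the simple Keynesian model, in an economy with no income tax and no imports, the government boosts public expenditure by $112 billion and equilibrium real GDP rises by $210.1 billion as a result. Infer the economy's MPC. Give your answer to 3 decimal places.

Implied spending multiplier k = ΔY/ΔG = 210.1/112 ≈ 1.8759.
Since k = 1/(1 − MPC), MPC = 1 − 1/k = 1 − ΔG/ΔY = 1 − 112/210.1 ≈ 0.467.

0.467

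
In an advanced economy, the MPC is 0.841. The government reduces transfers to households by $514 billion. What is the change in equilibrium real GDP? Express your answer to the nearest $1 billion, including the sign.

−$2,719 billion

The transfer change shifts disposable income by −$514 billion, so first-round consumption changes by c·ΔTR = 0.841 × (−$514 billion) = −$432.274 billion.
Expenditure multiplier = 1/(1 − MPC) = 1/(1 − 0.841) = 1/0.159 ≈ 6.289.
The transfer multiplier is c × k ≈ 5.289, so ΔY = k × (c·ΔTR) = (−$432.274 billion) / 0.159 ≈ −$2,719 billion.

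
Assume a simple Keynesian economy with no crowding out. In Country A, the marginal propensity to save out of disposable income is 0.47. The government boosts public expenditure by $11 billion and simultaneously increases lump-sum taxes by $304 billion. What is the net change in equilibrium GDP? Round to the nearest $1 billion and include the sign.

−$319 billion

MPC = 1 − MPS = 1 − 0.47 = 0.53.
Expenditure multiplier = 1/(1 − MPC) = 1/(1 − 0.53) = 1/0.47 ≈ 2.128.
ΔG contributes k·ΔG = (+$11 billion) / 0.47 ≈ +$23.4 billion.
ΔT of +$304 billion changes first-round spending by −c·ΔT = −$161.12 billion, contributing k·(−c·ΔT) = (−$161.12 billion) / 0.47 ≈ −$342.8 billion.
Net ΔY = k(ΔG − c·ΔT) = (−$150.12 billion) / 0.47 ≈ −$319 billion.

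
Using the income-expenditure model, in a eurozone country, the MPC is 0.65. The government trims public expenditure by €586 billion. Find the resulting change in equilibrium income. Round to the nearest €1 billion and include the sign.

Spending multiplier = 1/(1 − MPC) = 1/(1 − 0.65) = 1/0.35 ≈ 2.857.
ΔY = k × ΔG = (−€586 billion) / 0.35 ≈ −€1,674 billion.

−€1,674 billion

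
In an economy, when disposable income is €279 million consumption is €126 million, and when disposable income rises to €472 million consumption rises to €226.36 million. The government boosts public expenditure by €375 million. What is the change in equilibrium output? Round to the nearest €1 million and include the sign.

MPC = ΔC/ΔYd = (226.36 − 126)/(472 − 279) = 100.36/193 = 0.52.
Expenditure multiplier = 1/(1 − MPC) = 1/(1 − 0.52) = 1/0.48 ≈ 2.083.
ΔY = k × ΔG = (+€375 million) / 0.48 ≈ +€781 million.

+€781 million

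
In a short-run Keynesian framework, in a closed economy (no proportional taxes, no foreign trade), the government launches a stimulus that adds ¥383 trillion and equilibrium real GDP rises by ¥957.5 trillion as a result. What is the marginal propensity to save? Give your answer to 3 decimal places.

0.400

Implied spending multiplier k = ΔY/ΔG = 957.5/383 = 2.5.
Since k = 1/(1 − MPC), MPC = 1 − 1/k = 1 − ΔG/ΔY = 1 − 383/957.5 = 0.600.
MPS = 1 − MPC = 0.400.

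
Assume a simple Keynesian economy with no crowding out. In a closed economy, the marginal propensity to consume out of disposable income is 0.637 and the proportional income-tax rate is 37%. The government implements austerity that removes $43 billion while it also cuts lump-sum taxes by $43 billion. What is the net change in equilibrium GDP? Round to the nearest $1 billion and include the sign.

−$26 billion

Expenditure multiplier = 1/(1 − c(1−t)) = 1/(1 − 0.637×0.63) = 1/0.59869 ≈ 1.67.
ΔG contributes k·ΔG = (−$43 billion) / 0.59869 ≈ −$71.8 billion.
ΔT of −$43 billion changes first-round spending by −c·ΔT = +$27.391 billion, contributing k·(−c·ΔT) = (+$27.391 billion) / 0.59869 ≈ +$45.8 billion.
Net ΔY = k(ΔG − c·ΔT) = (−$15.609 billion) / 0.59869 ≈ −$26 billion.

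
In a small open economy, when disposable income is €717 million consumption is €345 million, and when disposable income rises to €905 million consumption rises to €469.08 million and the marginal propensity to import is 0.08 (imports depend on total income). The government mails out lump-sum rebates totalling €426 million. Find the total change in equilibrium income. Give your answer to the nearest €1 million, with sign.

+€669 million

MPC = ΔC/ΔYd = (469.08 − 345)/(905 − 717) = 124.08/188 = 0.66.
A lump-sum tax change of −€426 million shifts disposable income by +€426 million; first-round consumption changes by −c × ΔT = −0.66 × (−€426 million) = +€281.16 million.
Expenditure multiplier = 1/(1 − c + m) = 1/(1 − 0.66 + 0.08) = 1/0.42 ≈ 2.381.
The tax multiplier is −c × k ≈ −1.571, so ΔY = k × (−c·ΔT) = (+€281.16 million) / 0.42 ≈ +€669 million.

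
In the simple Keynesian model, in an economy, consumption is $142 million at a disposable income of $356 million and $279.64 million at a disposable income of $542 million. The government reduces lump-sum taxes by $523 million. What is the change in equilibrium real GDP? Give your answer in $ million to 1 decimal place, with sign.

MPC = ΔC/ΔYd = (279.64 − 142)/(542 − 356) = 137.64/186 = 0.74.
A lump-sum tax change of −$523 million shifts disposable income by +$523 million; first-round consumption changes by −c × ΔT = −0.74 × (−$523 million) = +$387.02 million.
Expenditure multiplier = 1/(1 − MPC) = 1/(1 − 0.74) = 1/0.26 ≈ 3.846.
The tax multiplier is −c × k ≈ −2.846, so ΔY = k × (−c·ΔT) = (+$387.02 million) / 0.26 ≈ +$1,488.5 million.

+$1,488.5 million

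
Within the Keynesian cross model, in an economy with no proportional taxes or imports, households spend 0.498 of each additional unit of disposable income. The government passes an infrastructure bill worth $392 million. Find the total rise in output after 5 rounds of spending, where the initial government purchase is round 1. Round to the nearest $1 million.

$757 million

Round 1 adds ΔG = $392 million; each later round is MPC = 0.498 times the previous.
After 5 rounds: 392 + 195.216 + 97.217568 + 48.414348864 + 24.110345734272 = ΔG·(1 − c^5)/(1 − c) = 392 × (1 − 0.030629980039968)/0.502 ≈ $757 million.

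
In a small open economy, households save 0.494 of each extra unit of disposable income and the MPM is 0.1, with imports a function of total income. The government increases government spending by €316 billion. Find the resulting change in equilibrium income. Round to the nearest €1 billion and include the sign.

+€532 billion

MPC = 1 − MPS = 1 − 0.494 = 0.506.
Spending multiplier = 1/(1 − c + m) = 1/(1 − 0.506 + 0.1) = 1/0.594 ≈ 1.684.
ΔY = k × ΔG = (+€316 billion) / 0.594 ≈ +€532 billion.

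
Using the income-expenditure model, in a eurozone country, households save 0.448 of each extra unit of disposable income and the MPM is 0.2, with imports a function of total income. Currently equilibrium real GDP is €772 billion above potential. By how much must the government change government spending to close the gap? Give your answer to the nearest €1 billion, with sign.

−€500 billion

MPC = 1 − MPS = 1 − 0.448 = 0.552.
Spending multiplier = 1/(1 − c + m) = 1/(1 − 0.552 + 0.2) = 1/0.648 ≈ 1.543.
Need ΔY = −€772 billion, so ΔG = ΔY/k = (−€772 billion) × 0.648 ≈ −€500 billion.
The government should cut government spending by €500 billion.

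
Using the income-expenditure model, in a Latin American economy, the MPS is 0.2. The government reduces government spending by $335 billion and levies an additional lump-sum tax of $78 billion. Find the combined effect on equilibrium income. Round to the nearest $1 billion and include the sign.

−$1,987 billion

MPC = 1 − MPS = 1 − 0.2 = 0.8.
Expenditure multiplier = 1/(1 − MPC) = 1/(1 − 0.8) = 1/0.2 = 5.
ΔG contributes k·ΔG = (−$335 billion) / 0.2 = −$1,675 billion.
ΔT of +$78 billion changes first-round spending by −c·ΔT = −$62.4 billion, contributing k·(−c·ΔT) = (−$62.4 billion) / 0.2 = −$312 billion.
Net ΔY = k(ΔG − c·ΔT) = (−$397.4 billion) / 0.2 = −$1,987 billion.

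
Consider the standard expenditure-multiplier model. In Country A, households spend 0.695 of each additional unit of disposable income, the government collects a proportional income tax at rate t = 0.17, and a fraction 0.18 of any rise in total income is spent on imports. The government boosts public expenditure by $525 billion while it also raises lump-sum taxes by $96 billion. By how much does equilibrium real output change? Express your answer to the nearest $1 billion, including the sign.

+$760 billion

Expenditure multiplier = 1/(1 − c(1−t) + m) = 1/(1 − 0.695×0.83 + 0.18) = 1/0.60315 ≈ 1.658.
ΔG contributes k·ΔG = (+$525 billion) / 0.60315 ≈ +$870.4 billion.
ΔT of +$96 billion changes first-round spending by −c·ΔT = −$66.72 billion, contributing k·(−c·ΔT) = (−$66.72 billion) / 0.60315 ≈ −$110.6 billion.
Net ΔY = k(ΔG − c·ΔT) = (+$458.28 billion) / 0.60315 ≈ +$760 billion.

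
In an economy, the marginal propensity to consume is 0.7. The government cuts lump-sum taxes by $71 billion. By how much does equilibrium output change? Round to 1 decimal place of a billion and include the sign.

A lump-sum tax change of −$71 billion shifts disposable income by +$71 billion; first-round consumption changes by −c × ΔT = −0.7 × (−$71 billion) = +$49.7 billion.
Expenditure multiplier = 1/(1 − MPC) = 1/(1 − 0.7) = 1/0.3 ≈ 3.333.
The tax multiplier is −c × k ≈ −2.333, so ΔY = k × (−c·ΔT) = (+$49.7 billion) / 0.3 ≈ +$165.7 billion.

+$165.7 billion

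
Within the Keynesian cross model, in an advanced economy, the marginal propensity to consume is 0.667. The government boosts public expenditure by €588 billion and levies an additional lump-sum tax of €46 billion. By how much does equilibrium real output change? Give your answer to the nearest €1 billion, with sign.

+€1,674 billion

Expenditure multiplier = 1/(1 − MPC) = 1/(1 − 0.667) = 1/0.333 ≈ 3.003.
ΔG contributes k·ΔG = (+€588 billion) / 0.333 ≈ +€1,765.8 billion.
ΔT of +€46 billion changes first-round spending by −c·ΔT = −€30.682 billion, contributing k·(−c·ΔT) = (−€30.682 billion) / 0.333 ≈ −€92.1 billion.
Net ΔY = k(ΔG − c·ΔT) = (+€557.318 billion) / 0.333 ≈ +€1,674 billion.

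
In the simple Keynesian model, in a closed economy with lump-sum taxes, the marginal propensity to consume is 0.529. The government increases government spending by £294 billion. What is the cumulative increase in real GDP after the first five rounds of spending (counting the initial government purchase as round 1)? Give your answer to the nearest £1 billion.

Round 1 adds ΔG = £294 billion; each later round is MPC = 0.529 times the previous.
After 5 rounds: 294 + 155.526 + 82.273254 + 43.522551366 + 23.023429672614 = ΔG·(1 − c^5)/(1 − c) = 294 × (1 − 0.041426511213649)/0.471 ≈ £598 billion.

£598 billion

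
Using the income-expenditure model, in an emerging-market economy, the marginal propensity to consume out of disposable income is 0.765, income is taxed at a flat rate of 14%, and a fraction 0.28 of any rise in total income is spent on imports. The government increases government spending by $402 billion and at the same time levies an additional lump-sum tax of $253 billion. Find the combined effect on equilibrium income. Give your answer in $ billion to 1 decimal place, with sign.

Expenditure multiplier = 1/(1 − c(1−t) + m) = 1/(1 − 0.765×0.86 + 0.28) = 1/0.6221 ≈ 1.607.
ΔG contributes k·ΔG = (+$402 billion) / 0.6221 ≈ +$646.2 billion.
ΔT of +$253 billion changes first-round spending by −c·ΔT = −$193.545 billion, contributing k·(−c·ΔT) = (−$193.545 billion) / 0.6221 ≈ −$311.1 billion.
Net ΔY = k(ΔG − c·ΔT) = (+$208.455 billion) / 0.6221 ≈ +$335.1 billion.

+$335.1 billion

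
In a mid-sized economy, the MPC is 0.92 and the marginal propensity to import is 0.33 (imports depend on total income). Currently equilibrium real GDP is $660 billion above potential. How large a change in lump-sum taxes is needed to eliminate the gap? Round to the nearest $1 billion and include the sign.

+$294 billion

Spending multiplier = 1/(1 − c + m) = 1/(1 − 0.92 + 0.33) = 1/0.41 ≈ 2.439.
Tax multiplier = −c·k = −0.92/0.41 ≈ −2.244. Need ΔY = −$660 billion, so ΔT = ΔY/(−c·k) = −(−$660 billion) × 0.41 / 0.92 ≈ +$294 billion.
The government should raise lump-sum taxes by $294 billion.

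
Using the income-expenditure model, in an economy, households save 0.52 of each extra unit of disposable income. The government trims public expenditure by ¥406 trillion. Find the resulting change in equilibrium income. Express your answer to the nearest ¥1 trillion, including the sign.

−¥781 trillion

MPC = 1 − MPS = 1 − 0.52 = 0.48.
Expenditure multiplier = 1/(1 − MPC) = 1/(1 − 0.48) = 1/0.52 ≈ 1.923.
ΔY = k × ΔG = (−¥406 trillion) / 0.52 ≈ −¥781 trillion.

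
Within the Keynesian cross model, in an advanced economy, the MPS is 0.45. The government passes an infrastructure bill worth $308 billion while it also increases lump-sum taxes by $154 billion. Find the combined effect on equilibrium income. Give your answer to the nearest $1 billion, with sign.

+$496 billion

MPC = 1 − MPS = 1 − 0.45 = 0.55.
Expenditure multiplier = 1/(1 − MPC) = 1/(1 − 0.55) = 1/0.45 ≈ 2.222.
ΔG contributes k·ΔG = (+$308 billion) / 0.45 ≈ +$684.4 billion.
ΔT of +$154 billion changes first-round spending by −c·ΔT = −$84.7 billion, contributing k·(−c·ΔT) = (−$84.7 billion) / 0.45 ≈ −$188.2 billion.
Net ΔY = k(ΔG − c·ΔT) = (+$223.3 billion) / 0.45 ≈ +$496 billion.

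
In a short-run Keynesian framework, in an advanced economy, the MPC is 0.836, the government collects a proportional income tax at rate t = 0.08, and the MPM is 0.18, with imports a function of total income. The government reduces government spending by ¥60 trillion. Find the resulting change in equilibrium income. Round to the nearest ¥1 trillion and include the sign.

Expenditure multiplier = 1/(1 − c(1−t) + m) = 1/(1 − 0.836×0.92 + 0.18) = 1/0.41088 ≈ 2.434.
ΔY = k × ΔG = (−¥60 trillion) / 0.41088 ≈ −¥146 trillion.

−¥146 trillion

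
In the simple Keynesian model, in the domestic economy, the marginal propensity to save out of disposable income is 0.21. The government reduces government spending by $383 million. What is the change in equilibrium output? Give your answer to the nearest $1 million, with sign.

−$1,824 million

MPC = 1 − MPS = 1 − 0.21 = 0.79.
Government-spending multiplier = 1/(1 − MPC) = 1/(1 − 0.79) = 1/0.21 ≈ 4.762.
ΔY = k × ΔG = (−$383 million) / 0.21 ≈ −$1,824 million.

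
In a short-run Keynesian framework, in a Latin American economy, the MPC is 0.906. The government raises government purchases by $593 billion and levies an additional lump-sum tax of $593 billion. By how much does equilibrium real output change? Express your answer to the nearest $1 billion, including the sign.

+$593 billion

Expenditure multiplier = 1/(1 − MPC) = 1/(1 − 0.906) = 1/0.094 ≈ 10.638.
ΔG contributes k·ΔG = (+$593 billion) / 0.094 ≈ +$6,308.5 billion.
ΔT of +$593 billion changes first-round spending by −c·ΔT = −$537.258 billion, contributing k·(−c·ΔT) = (−$537.258 billion) / 0.094 ≈ −$5,715.5 billion.
With ΔG = ΔT and no other leakages, the balanced-budget multiplier is 1, so ΔY = ΔG = +$593 billion.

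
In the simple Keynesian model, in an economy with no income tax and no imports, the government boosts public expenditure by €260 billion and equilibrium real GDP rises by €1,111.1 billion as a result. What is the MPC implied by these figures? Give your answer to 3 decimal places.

Implied spending multiplier k = ΔY/ΔG = 1,111.1/260 ≈ 4.2735.
Since k = 1/(1 − MPC), MPC = 1 − 1/k = 1 − ΔG/ΔY = 1 − 260/1,111.1 ≈ 0.766.

0.766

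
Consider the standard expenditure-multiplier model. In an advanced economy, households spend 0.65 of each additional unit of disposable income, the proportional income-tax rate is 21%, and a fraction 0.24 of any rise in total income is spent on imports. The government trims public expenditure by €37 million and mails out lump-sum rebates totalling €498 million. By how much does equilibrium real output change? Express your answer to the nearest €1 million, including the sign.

+€395 million

Expenditure multiplier = 1/(1 − c(1−t) + m) = 1/(1 − 0.65×0.79 + 0.24) = 1/0.7265 ≈ 1.376.
ΔG contributes k·ΔG = (−€37 million) / 0.7265 ≈ −€50.9 million.
ΔT of −€498 million changes first-round spending by −c·ΔT = +€323.7 million, contributing k·(−c·ΔT) = (+€323.7 million) / 0.7265 ≈ +€445.6 million.
Net ΔY = k(ΔG − c·ΔT) = (+€286.7 million) / 0.7265 ≈ +€395 million.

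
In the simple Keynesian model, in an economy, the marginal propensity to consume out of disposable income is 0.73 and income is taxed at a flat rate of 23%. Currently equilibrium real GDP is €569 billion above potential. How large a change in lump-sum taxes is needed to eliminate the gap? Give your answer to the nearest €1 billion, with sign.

Spending multiplier = 1/(1 − c(1−t)) = 1/(1 − 0.73×0.77) = 1/0.4379 ≈ 2.284.
Tax multiplier = −c·k = −0.73/0.4379 ≈ −1.667. Need ΔY = −€569 billion, so ΔT = ΔY/(−c·k) = −(−€569 billion) × 0.4379 / 0.73 ≈ +€341 billion.
The government should raise lump-sum taxes by €341 billion.

+€341 billion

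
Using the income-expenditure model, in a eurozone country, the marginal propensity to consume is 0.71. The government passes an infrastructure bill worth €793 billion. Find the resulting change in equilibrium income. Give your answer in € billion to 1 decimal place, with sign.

+€2,734.5 billion

Expenditure multiplier = 1/(1 − MPC) = 1/(1 − 0.71) = 1/0.29 ≈ 3.448.
ΔY = k × ΔG = (+€793 billion) / 0.29 ≈ +€2,734.5 billion.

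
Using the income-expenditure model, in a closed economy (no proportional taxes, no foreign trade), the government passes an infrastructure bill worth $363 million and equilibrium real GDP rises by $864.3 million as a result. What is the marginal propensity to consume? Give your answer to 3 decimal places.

Implied spending multiplier k = ΔY/ΔG = 864.3/363 ≈ 2.381.
Since k = 1/(1 − MPC), MPC = 1 − 1/k = 1 − ΔG/ΔY = 1 − 363/864.3 ≈ 0.580.

0.580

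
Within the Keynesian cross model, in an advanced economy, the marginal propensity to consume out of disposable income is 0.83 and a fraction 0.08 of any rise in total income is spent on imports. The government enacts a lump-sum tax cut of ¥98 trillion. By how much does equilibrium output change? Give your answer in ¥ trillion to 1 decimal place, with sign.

A lump-sum tax change of −¥98 trillion shifts disposable income by +¥98 trillion; first-round consumption changes by −c × ΔT = −0.83 × (−¥98 trillion) = +¥81.34 trillion.
Expenditure multiplier = 1/(1 − c + m) = 1/(1 − 0.83 + 0.08) = 1/0.25 = 4.
The tax multiplier is −c × k = −3.32, so ΔY = k × (−c·ΔT) = (+¥81.34 trillion) / 0.25 ≈ +¥325.4 trillion.

+¥325.4 trillion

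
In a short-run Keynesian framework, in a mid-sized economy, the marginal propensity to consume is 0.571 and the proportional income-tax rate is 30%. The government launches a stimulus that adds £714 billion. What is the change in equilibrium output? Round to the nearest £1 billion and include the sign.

Expenditure multiplier = 1/(1 − c(1−t)) = 1/(1 − 0.571×0.7) = 1/0.6003 ≈ 1.666.
ΔY = k × ΔG = (+£714 billion) / 0.6003 ≈ +£1,189 billion.

+£1,189 billion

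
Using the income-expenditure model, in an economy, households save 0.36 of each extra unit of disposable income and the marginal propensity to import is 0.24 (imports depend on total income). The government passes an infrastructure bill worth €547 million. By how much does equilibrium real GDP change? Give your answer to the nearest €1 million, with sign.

+€912 million

MPC = 1 − MPS = 1 − 0.36 = 0.64.
Expenditure multiplier = 1/(1 − c + m) = 1/(1 − 0.64 + 0.24) = 1/0.6 ≈ 1.667.
ΔY = k × ΔG = (+€547 million) / 0.6 ≈ +€912 million.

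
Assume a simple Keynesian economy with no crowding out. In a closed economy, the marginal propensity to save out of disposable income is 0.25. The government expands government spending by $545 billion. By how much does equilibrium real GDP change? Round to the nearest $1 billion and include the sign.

+$2,180 billion

MPC = 1 − MPS = 1 − 0.25 = 0.75.
Spending multiplier = 1/(1 − MPC) = 1/(1 − 0.75) = 1/0.25 = 4.
ΔY = k × ΔG = (+$545 billion) / 0.25 = +$2,180 billion.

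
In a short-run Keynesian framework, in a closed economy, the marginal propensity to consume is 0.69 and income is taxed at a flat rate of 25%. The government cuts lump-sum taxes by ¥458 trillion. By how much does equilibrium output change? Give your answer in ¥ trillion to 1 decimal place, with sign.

+¥655.0 trillion

A lump-sum tax change of −¥458 trillion shifts disposable income by +¥458 trillion; first-round consumption changes by −c × ΔT = −0.69 × (−¥458 trillion) = +¥316.02 trillion.
Expenditure multiplier = 1/(1 − c(1−t)) = 1/(1 − 0.69×0.75) = 1/0.4825 ≈ 2.073.
The tax multiplier is −c × k ≈ −1.43, so ΔY = k × (−c·ΔT) = (+¥316.02 trillion) / 0.4825 ≈ +¥655 trillion.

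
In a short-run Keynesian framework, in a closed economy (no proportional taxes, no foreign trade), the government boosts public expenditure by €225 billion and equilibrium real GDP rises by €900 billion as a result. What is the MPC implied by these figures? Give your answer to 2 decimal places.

Implied spending multiplier k = ΔY/ΔG = 900/225 = 4.
Since k = 1/(1 − MPC), MPC = 1 − 1/k = 1 − ΔG/ΔY = 1 − 225/900 = 0.75.

0.75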